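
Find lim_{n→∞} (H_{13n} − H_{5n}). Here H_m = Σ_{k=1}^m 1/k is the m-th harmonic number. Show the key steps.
lim = ln(13/5)

Euler-Maclaurin gives H_m = ln m + γ + 1/(2m) + O(1/m^2). The γ and O(1/m) terms cancel in the difference:
  H_{13n} − H_{5n} = ln(13n) − ln(5n) + O(1/n) = ln(13/5) + O(1/n).
Hence the limit is ln(13/5).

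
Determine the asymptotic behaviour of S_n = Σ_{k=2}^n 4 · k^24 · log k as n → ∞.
S_n ~ 4 · n^25 log n / 25 − 4 · n^25 / 625

By integral comparison, S_n = ∫_1^n 4 · x^24 · log x dx + O(n^24 · log n). For the integral, ∫ x^24 log x dx = n^25 log n / 25 − n^25/625 (integration by parts). Hence S_n ~ 4 · n^25 log n / 25 − 4 · n^25 / 625.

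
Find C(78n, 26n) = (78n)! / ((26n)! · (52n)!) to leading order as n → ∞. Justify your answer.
C(78n, 26n) ~ (27/4)^(26n) · sqrt(3/(4π·26n))

Write N = 26n. Apply Stirling to each factorial:
  (3N)! ~ sqrt(2π·3N) · (3N/e)^(3N),
  N! ~ sqrt(2π N) · (N/e)^N,
  (2N)! ~ sqrt(2π·2N) · (2N/e)^(2N).
The exponential factors combine to (3N)^(3N) / (N^N · (2N)^(2N)) = 3^(3N)/2^(2N) = (3^3/2^2)^N = (27/4)^N.
The square-root prefactors combine to sqrt(2π·3N) / (sqrt(2π N)·sqrt(2π·2N)) = sqrt(3 / (2π·2·N)) = sqrt(3/(4π·26n)).
Substituting N = 26n: C(78n, 26n) ~ (27/4)^(26n) · sqrt(3/(4π·26n)).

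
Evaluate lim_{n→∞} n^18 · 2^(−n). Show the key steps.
lim = 0

Exponentials with base > 1 dominate every fixed polynomial: for any fixed c, n^c / 2^n → 0 as n → ∞ (e.g. by the ratio test, or by writing 2^n = e^(n ln 2) and noting e^(n ln 2) / n^c → ∞). Hence n^18 · 2^(−n) = n^18 / 2^n → 0.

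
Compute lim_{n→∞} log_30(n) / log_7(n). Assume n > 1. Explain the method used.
lim = ln(7) / ln(30) = log_30(7)

Change of base: log_30(n) = ln n / ln 30 and log_7(n) = ln n / ln 7. The ratio is (ln n / ln 30) · (ln 7 / ln n) = ln 7 / ln 30, a constant independent of n. So the limit is ln 7 / ln 30 = log_30(7).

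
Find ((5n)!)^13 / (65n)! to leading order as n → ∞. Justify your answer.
((5n)!)^13/(65n)! ~ ((2π·5n)^(12/2) / sqrt(13)) · 13^(−13·5n)  →  0

Write N = 5n. Stirling: N! ~ sqrt(2π N)(N/e)^N and (13N)! ~ sqrt(2π·13N)·(13N/e)^(13N).
  (N!)^13/(13N)! ~ (2π N)^(13/2) (N/e)^(13N) / [sqrt(2π·13N) (13N/e)^(13N)]
     = (2π N)^(13/2) / sqrt(2π·13N) · (N/(13N))^(13N)
     = (2π N)^((13−1)/2) / sqrt(13) · 13^(−13N).
Since 13^13 > 1, the factor 13^(−13N) decays exponentially, so the ratio → 0. Substituting N = 5n gives the stated form.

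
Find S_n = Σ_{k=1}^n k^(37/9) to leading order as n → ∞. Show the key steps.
S_n ~ (9/46) · n^(46/9)

Integral comparison: Σ_{k=1}^n k^(37/9) = ∫_0^n x^(37/9) dx + O(n^(37/9)). The integral is n^(1 + 37/9) / (1 + 37/9) = n^((37+9)/9) / ((37+9)/9) = (9/46) · n^(46/9).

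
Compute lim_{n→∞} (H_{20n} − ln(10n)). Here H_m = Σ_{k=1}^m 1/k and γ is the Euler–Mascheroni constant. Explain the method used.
lim = ln 2 + γ

By Euler-Maclaurin, H_m = ln m + γ + O(1/m). So
  H_{20n} − ln(10n) = ln(20n) + γ − ln(10n) + O(1/n)
                       = ln(20/10) + γ + O(1/n).
Hence the limit is ln(20/10) + γ (= ln 2).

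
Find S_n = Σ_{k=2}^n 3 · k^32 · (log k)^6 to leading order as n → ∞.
S_n ~ n^33 · (log n)^6 / 11

By integral comparison, S_n = ∫_1^n 3 · x^32 · (log x)^6 dx + O(n^32 · (log n)^6). For the integral, the leading term of ∫_1^n x^32 (log x)^6 dx is n^33/33 · (log n)^6 (by repeated integration by parts; each step lowers the log-exponent and produces a relatively O(1/log n) correction). Hence S_n ~ n^33 · (log n)^6 / 11.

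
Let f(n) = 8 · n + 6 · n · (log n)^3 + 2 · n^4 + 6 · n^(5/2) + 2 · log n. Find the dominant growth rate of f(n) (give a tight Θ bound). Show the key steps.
f(n) ∈ Θ(n^4)

Compare the terms by growth order. For large n, n^a · (log n)^b dominates n^a' · (log n)^b' iff a > a', or (a = a' and b > b'). Ranking the 5 terms shows the dominant one is 2 · n^4. Hence f(n) ∈ Θ(n^4).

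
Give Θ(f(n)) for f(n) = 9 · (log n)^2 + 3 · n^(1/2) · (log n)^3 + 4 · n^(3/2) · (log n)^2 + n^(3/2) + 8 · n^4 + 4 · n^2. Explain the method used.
f(n) ∈ Θ(n^4)

Compare the terms by growth order. For large n, n^a · (log n)^b dominates n^a' · (log n)^b' iff a > a', or (a = a' and b > b'). Ranking the 6 terms shows the dominant one is 8 · n^4. Hence f(n) ∈ Θ(n^4).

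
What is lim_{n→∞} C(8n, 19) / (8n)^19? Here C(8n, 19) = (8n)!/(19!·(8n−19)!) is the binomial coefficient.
lim = 1/19! = 1/121645100408832000

With N = 8n → ∞: C(N, 19) / N^19 = [N(N−1)…(N−18)] / (19! · N^19) = (1/19!) · 1 · (1 − 1/(8n)) · … · (1 − 18/(8n)). Each factor → 1 as N → ∞, so the limit is 1/19! = 1/121645100408832000.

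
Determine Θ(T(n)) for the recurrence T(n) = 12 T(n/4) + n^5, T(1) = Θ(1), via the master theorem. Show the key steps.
T(n) = Θ(n^5)

log_4 12 ≈ 1.792. f(n) = n^5 dominates n^(log_4 12) since 5 > 1.792, and the regularity condition a·f(n/b) = 12·(n/4)^5 = (12/1024)·n^5 ≤ c·f(n) holds with c = 12/1024 ≈ 0.0117 < 1. So this is Case 3: T(n) = Θ(f(n)) = Θ(n^5).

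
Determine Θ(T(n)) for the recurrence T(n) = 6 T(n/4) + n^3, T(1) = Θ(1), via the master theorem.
T(n) = Θ(n^3)

log_4 6 ≈ 1.292. f(n) = n^3 dominates n^(log_4 6) since 3 > 1.292, and the regularity condition a·f(n/b) = 6·(n/4)^3 = (6/64)·n^3 ≤ c·f(n) holds with c = 6/64 ≈ 0.0938 < 1. So this is Case 3: T(n) = Θ(f(n)) = Θ(n^3).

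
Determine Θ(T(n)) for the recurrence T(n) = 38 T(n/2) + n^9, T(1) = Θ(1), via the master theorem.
T(n) = Θ(n^9)

log_2 38 ≈ 5.248. f(n) = n^9 dominates n^(log_2 38) since 9 > 5.248, and the regularity condition a·f(n/b) = 38·(n/2)^9 = (38/512)·n^9 ≤ c·f(n) holds with c = 38/512 ≈ 0.0742 < 1. So this is Case 3: T(n) = Θ(f(n)) = Θ(n^9).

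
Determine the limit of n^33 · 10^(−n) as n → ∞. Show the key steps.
lim = 0

Exponentials with base > 1 dominate every fixed polynomial: for any fixed c, n^c / 10^n → 0 as n → ∞ (e.g. by the ratio test, or by writing 10^n = e^(n ln 10) and noting e^(n ln 10) / n^c → ∞). Hence n^33 · 10^(−n) = n^33 / 10^n → 0.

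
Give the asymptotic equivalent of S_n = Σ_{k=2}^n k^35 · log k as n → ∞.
S_n ~ n^36 log n / 36 − n^36 / 1296

By integral comparison, S_n = ∫_1^n x^35 · log x dx + O(n^35 · log n). For the integral, ∫ x^35 log x dx = n^36 log n / 36 − n^36/1296 (integration by parts). Hence S_n ~ n^36 log n / 36 − n^36 / 1296.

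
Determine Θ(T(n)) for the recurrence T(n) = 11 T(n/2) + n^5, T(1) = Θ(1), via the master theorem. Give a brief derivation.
T(n) = Θ(n^5)

log_2 11 ≈ 3.459. f(n) = n^5 dominates n^(log_2 11) since 5 > 3.459, and the regularity condition a·f(n/b) = 11·(n/2)^5 = (11/32)·n^5 ≤ c·f(n) holds with c = 11/32 ≈ 0.344 < 1. So this is Case 3: T(n) = Θ(f(n)) = Θ(n^5).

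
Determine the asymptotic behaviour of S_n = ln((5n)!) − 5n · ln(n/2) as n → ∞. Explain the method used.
S_n ~ 5n · (ln 10 − 1) + O(ln n)

Stirling: ln((5n)!) = 5n ln(5n) − 5n + O(ln n).
  S_n = 5n ln(5n) − 5n − 5n ln(n/2) + O(ln n)
      = 5n ln(5n) − 5n ln n + 5n ln 2 − 5n + O(ln n)
      = 5n ln 5 + 5n ln 2 − 5n + O(ln n)
      = 5n (ln 10 − 1) + O(ln n).
Numerically ln(10) − 1 ≈ 1.3026.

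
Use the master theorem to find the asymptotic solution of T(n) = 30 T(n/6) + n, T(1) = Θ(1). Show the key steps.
T(n) = Θ(n^(log_6 30))

Master theorem: compare f(n) = n to n^(log_6 30) where log_6 30 ≈ 1.898. Since 1 < log_6 30, we have f(n) = O(n^(log_6 30 − ε)) for some ε > 0 — Case 1. Hence T(n) = Θ(n^(log_6 30)).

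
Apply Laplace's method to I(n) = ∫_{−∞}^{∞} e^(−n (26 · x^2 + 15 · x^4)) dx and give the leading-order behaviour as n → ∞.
I(n) ~ sqrt(π/(26n))

φ(x) = 26 · x^2 + 15 · x^4 has its unique global minimum at x* = 0 (since φ'(x) = 52x + 60x^3 = 0 only at x = 0 for real x with both coefficients positive, and φ → ∞ as |x| → ∞). At x* = 0, φ(0) = 0 and φ''(0) = 52. Laplace's method then gives
  I(n) ~ sqrt(2π / (n · φ''(0))) · e^(−n φ(0)) = sqrt(2π / (52n)) = sqrt(π/(26n)).
The 15 · x^4 term contributes only at subleading order (an O(1/n) relative correction).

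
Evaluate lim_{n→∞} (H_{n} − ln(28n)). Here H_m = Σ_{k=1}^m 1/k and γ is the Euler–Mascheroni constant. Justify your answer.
lim = −ln 28 + γ

By Euler-Maclaurin, H_m = ln m + γ + O(1/m). So
  H_{n} − ln(28n) = ln(n) + γ − ln(28n) + O(1/n)
                       = ln(1/28) + γ + O(1/n).
Hence the limit is ln(1/28) + γ.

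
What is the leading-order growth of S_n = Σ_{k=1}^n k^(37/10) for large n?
S_n ~ (10/47) · n^(47/10)

Integral comparison: Σ_{k=1}^n k^(37/10) = ∫_0^n x^(37/10) dx + O(n^(37/10)). The integral is n^(1 + 37/10) / (1 + 37/10) = n^((37+10)/10) / ((37+10)/10) = (10/47) · n^(47/10).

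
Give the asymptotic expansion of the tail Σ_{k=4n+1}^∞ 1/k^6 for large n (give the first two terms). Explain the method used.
Σ_{k>4n} 1/k^6 = 1/(5 · (4n)^5) − 1/(2 · (4n)^6) + O(1/(4n)^7)

Compare to the integral: ∫_{4n}^∞ x^(−6) dx = [−x^(−5)/5]_{4n}^∞ = 1/((6−1)·(4n)^5). The Euler-Maclaurin correction adds −f(4n)/2 = −1/(2·(4n)^6). Euler-Maclaurin then gives
  Σ_{k>4n} 1/k^6 = ∫_{4n}^∞ dx/x^6 − 1/(2·(4n)^6) + O(1/(4n)^7).
(Equivalently this is ζ(6) − Σ_{k≤4n} 1/k^6.)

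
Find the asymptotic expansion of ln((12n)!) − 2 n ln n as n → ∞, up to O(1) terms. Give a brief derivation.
ln((12n)!) − 2 n ln n = 10 n ln n + 12(ln 12 − 1) n + (1/2) ln(2π·12n) + O(1/n)

Stirling: ln((12n)!) = 12n ln(12n) − 12n + (1/2) ln(2π·12n) + O(1/n).
Expand 12n ln(12n) = 12n (ln n + ln 12) = 12n ln n + 12n ln 12.
Subtract 2n ln n: leading term is (12 − 2) n ln n = 10 n ln n. The next term is 12n ln 12 − 12n = 12(ln 12 − 1) n. Then the (1/2) ln(2π·12n) correction.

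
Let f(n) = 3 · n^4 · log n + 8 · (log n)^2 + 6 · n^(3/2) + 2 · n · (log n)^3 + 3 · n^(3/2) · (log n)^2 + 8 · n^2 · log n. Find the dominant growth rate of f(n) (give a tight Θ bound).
f(n) ∈ Θ(n^4 · log n)

Compare the terms by growth order. For large n, n^a · (log n)^b dominates n^a' · (log n)^b' iff a > a', or (a = a' and b > b'). Ranking the 6 terms shows the dominant one is 3 · n^4 · log n. Hence f(n) ∈ Θ(n^4 · log n).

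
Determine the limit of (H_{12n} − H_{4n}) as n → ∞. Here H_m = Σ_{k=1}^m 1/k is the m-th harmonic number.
lim = ln(12/4) = ln 3

Euler-Maclaurin gives H_m = ln m + γ + 1/(2m) + O(1/m^2). The γ and O(1/m) terms cancel in the difference:
  H_{12n} − H_{4n} = ln(12n) − ln(4n) + O(1/n) = ln(12/4) + O(1/n).
Hence the limit is ln(12/4) = ln 3.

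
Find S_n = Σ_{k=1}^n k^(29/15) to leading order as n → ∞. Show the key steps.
S_n ~ (15/44) · n^(44/15)

Integral comparison: Σ_{k=1}^n k^(29/15) = ∫_0^n x^(29/15) dx + O(n^(29/15)). The integral is n^(1 + 29/15) / (1 + 29/15) = n^((29+15)/15) / ((29+15)/15) = (15/44) · n^(44/15).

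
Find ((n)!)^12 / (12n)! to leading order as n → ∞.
((n)!)^12/(12n)! ~ ((2π·n)^(11/2) / sqrt(12)) · 12^(−12·n)  →  0

Write N = n. Stirling: N! ~ sqrt(2π N)(N/e)^N and (12N)! ~ sqrt(2π·12N)·(12N/e)^(12N).
  (N!)^12/(12N)! ~ (2π N)^(12/2) (N/e)^(12N) / [sqrt(2π·12N) (12N/e)^(12N)]
     = (2π N)^(12/2) / sqrt(2π·12N) · (N/(12N))^(12N)
     = (2π N)^((12−1)/2) / sqrt(12) · 12^(−12N).
Since 12^12 > 1, the factor 12^(−12N) decays exponentially, so the ratio → 0. Substituting N = n gives the stated form.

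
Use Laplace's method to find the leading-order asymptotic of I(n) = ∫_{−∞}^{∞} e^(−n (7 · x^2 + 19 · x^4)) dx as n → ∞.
I(n) ~ sqrt(π/(7n))

φ(x) = 7 · x^2 + 19 · x^4 has its unique global minimum at x* = 0 (since φ'(x) = 14x + 76x^3 = 0 only at x = 0 for real x with both coefficients positive, and φ → ∞ as |x| → ∞). At x* = 0, φ(0) = 0 and φ''(0) = 14. Laplace's method then gives
  I(n) ~ sqrt(2π / (n · φ''(0))) · e^(−n φ(0)) = sqrt(2π / (14n)) = sqrt(π/(7n)).
The 19 · x^4 term contributes only at subleading order (an O(1/n) relative correction).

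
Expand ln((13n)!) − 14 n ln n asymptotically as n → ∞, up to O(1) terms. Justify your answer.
ln((13n)!) − 14 n ln n = −n ln n + 13(ln 13 − 1) n + (1/2) ln(2π·13n) + O(1/n)

Stirling: ln((13n)!) = 13n ln(13n) − 13n + (1/2) ln(2π·13n) + O(1/n).
Expand 13n ln(13n) = 13n (ln n + ln 13) = 13n ln n + 13n ln 13.
Subtract 14n ln n: leading term is (13 − 14) n ln n = −n ln n. The next term is 13n ln 13 − 13n = 13(ln 13 − 1) n. Then the (1/2) ln(2π·13n) correction.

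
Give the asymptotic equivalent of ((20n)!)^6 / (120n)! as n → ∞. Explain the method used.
((20n)!)^6/(120n)! ~ ((2π·20n)^(5/2) / sqrt(6)) · 6^(−6·20n)  →  0

Write N = 20n. Stirling: N! ~ sqrt(2π N)(N/e)^N and (6N)! ~ sqrt(2π·6N)·(6N/e)^(6N).
  (N!)^6/(6N)! ~ (2π N)^(6/2) (N/e)^(6N) / [sqrt(2π·6N) (6N/e)^(6N)]
     = (2π N)^(6/2) / sqrt(2π·6N) · (N/(6N))^(6N)
     = (2π N)^((6−1)/2) / sqrt(6) · 6^(−6N).
Since 6^6 > 1, the factor 6^(−6N) decays exponentially, so the ratio → 0. Substituting N = 20n gives the stated form.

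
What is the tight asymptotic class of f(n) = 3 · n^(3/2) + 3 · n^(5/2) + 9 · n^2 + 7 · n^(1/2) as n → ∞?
f(n) ∈ Θ(n^(5/2))

Compare the terms by growth order. For large n, n^a · (log n)^b dominates n^a' · (log n)^b' iff a > a', or (a = a' and b > b'). Ranking the 4 terms shows the dominant one is 3 · n^(5/2). Hence f(n) ∈ Θ(n^(5/2)).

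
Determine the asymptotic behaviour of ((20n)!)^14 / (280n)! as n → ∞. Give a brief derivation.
((20n)!)^14/(280n)! ~ ((2π·20n)^(13/2) / sqrt(14)) · 14^(−14·20n)  →  0

Write N = 20n. Stirling: N! ~ sqrt(2π N)(N/e)^N and (14N)! ~ sqrt(2π·14N)·(14N/e)^(14N).
  (N!)^14/(14N)! ~ (2π N)^(14/2) (N/e)^(14N) / [sqrt(2π·14N) (14N/e)^(14N)]
     = (2π N)^(14/2) / sqrt(2π·14N) · (N/(14N))^(14N)
     = (2π N)^((14−1)/2) / sqrt(14) · 14^(−14N).
Since 14^14 > 1, the factor 14^(−14N) decays exponentially, so the ratio → 0. Substituting N = 20n gives the stated form.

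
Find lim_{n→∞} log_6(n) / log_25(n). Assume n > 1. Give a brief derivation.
lim = ln(25) / ln(6) = log_6(25)

Change of base: log_6(n) = ln n / ln 6 and log_25(n) = ln n / ln 25. The ratio is (ln n / ln 6) · (ln 25 / ln n) = ln 25 / ln 6, a constant independent of n. So the limit is ln 25 / ln 6 = log_6(25).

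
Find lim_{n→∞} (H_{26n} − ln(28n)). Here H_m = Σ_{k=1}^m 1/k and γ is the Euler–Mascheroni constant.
lim = ln(13/14) + γ

By Euler-Maclaurin, H_m = ln m + γ + O(1/m). So
  H_{26n} − ln(28n) = ln(26n) + γ − ln(28n) + O(1/n)
                       = ln(26/28) + γ + O(1/n).
Hence the limit is ln(26/28) + γ (= ln(13/14)).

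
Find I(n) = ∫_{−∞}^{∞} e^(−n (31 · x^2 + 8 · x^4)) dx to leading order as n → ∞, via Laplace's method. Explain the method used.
I(n) ~ sqrt(π/(31n))

φ(x) = 31 · x^2 + 8 · x^4 has its unique global minimum at x* = 0 (since φ'(x) = 62x + 32x^3 = 0 only at x = 0 for real x with both coefficients positive, and φ → ∞ as |x| → ∞). At x* = 0, φ(0) = 0 and φ''(0) = 62. Laplace's method then gives
  I(n) ~ sqrt(2π / (n · φ''(0))) · e^(−n φ(0)) = sqrt(2π / (62n)) = sqrt(π/(31n)).
The 8 · x^4 term contributes only at subleading order (an O(1/n) relative correction).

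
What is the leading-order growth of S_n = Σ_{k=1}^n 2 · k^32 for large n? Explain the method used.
S_n ~ 2 · n^33 / 33

By integral comparison (Euler-Maclaurin), Σ_{k=1}^n 2 · k^32 = 2 · ∫_0^n x^32 dx + O(n^32) = 2 · n^33/33 + O(n^32). (Equivalently, Faulhaber's formula gives the same leading term.)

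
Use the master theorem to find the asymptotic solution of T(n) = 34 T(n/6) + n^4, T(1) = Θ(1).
T(n) = Θ(n^4)

log_6 34 ≈ 1.968. f(n) = n^4 dominates n^(log_6 34) since 4 > 1.968, and the regularity condition a·f(n/b) = 34·(n/6)^4 = (34/1296)·n^4 ≤ c·f(n) holds with c = 34/1296 ≈ 0.0262 < 1. So this is Case 3: T(n) = Θ(f(n)) = Θ(n^4).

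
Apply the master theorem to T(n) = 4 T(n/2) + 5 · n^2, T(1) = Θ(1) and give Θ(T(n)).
T(n) = Θ(n^2 log n)

log_2 4 = 2, and f(n) = 5 · n^2 = Θ(n^(log_2 4)). This is Case 2 of the master theorem: T(n) = Θ(f(n) · log n) = Θ(n^2 log n).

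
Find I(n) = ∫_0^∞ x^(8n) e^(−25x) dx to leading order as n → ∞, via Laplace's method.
I(n) ~ (sqrt(2π·8n) / 25) · (8n/(25e))^(8n)

Write the integrand as exp(8n ln x − 25x) and set f(x) = 8n ln x − 25x. Then f'(x) = 8n/x − 25 = 0 at x* = 8n/25, and f''(x*) = −8n/x*^2 = −25^2/(8n). Laplace's method (interior maximum) gives
  I(n) ~ e^(f(x*)) · sqrt(2π / |f''(x*)|)
        = exp(8n ln(8n/25) − 8n) · sqrt(2π · 8n / 25^2)
        = (8n/25)^(8n) e^(−8n) · sqrt(2π·8n) / 25
        = (sqrt(2π·8n) / 25) · (8n/(25e))^(8n).
This matches Γ(8n+1)/25^(8n+1) with Stirling applied to Γ.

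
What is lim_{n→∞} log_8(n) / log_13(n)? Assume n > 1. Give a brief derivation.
lim = ln(13) / ln(8) = log_8(13)

Change of base: log_8(n) = ln n / ln 8 and log_13(n) = ln n / ln 13. The ratio is (ln n / ln 8) · (ln 13 / ln n) = ln 13 / ln 8, a constant independent of n. So the limit is ln 13 / ln 8 = log_8(13).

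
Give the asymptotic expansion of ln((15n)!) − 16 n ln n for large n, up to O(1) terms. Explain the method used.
ln((15n)!) − 16 n ln n = −n ln n + 15(ln 15 − 1) n + (1/2) ln(2π·15n) + O(1/n)

Stirling: ln((15n)!) = 15n ln(15n) − 15n + (1/2) ln(2π·15n) + O(1/n).
Expand 15n ln(15n) = 15n (ln n + ln 15) = 15n ln n + 15n ln 15.
Subtract 16n ln n: leading term is (15 − 16) n ln n = −n ln n. The next term is 15n ln 15 − 15n = 15(ln 15 − 1) n. Then the (1/2) ln(2π·15n) correction.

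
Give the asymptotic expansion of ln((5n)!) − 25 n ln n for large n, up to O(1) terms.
ln((5n)!) − 25 n ln n = −20 n ln n + 5(ln 5 − 1) n + (1/2) ln(2π·5n) + O(1/n)

Stirling: ln((5n)!) = 5n ln(5n) − 5n + (1/2) ln(2π·5n) + O(1/n).
Expand 5n ln(5n) = 5n (ln n + ln 5) = 5n ln n + 5n ln 5.
Subtract 25n ln n: leading term is (5 − 25) n ln n = −20 n ln n. The next term is 5n ln 5 − 5n = 5(ln 5 − 1) n. Then the (1/2) ln(2π·5n) correction.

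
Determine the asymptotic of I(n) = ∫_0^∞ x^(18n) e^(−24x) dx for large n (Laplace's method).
I(n) ~ (sqrt(2π·18n) / 24) · (18n/(24e))^(18n)

Write the integrand as exp(18n ln x − 24x) and set f(x) = 18n ln x − 24x. Then f'(x) = 18n/x − 24 = 0 at x* = 18n/24, and f''(x*) = −18n/x*^2 = −24^2/(18n). Laplace's method (interior maximum) gives
  I(n) ~ e^(f(x*)) · sqrt(2π / |f''(x*)|)
        = exp(18n ln(18n/24) − 18n) · sqrt(2π · 18n / 24^2)
        = (18n/24)^(18n) e^(−18n) · sqrt(2π·18n) / 24
        = (sqrt(2π·18n) / 24) · (18n/(24e))^(18n).
This matches Γ(18n+1)/24^(18n+1) with Stirling applied to Γ.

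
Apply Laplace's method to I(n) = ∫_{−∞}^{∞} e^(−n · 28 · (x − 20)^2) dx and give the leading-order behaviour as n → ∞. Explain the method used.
I(n) = sqrt(π/(28n))

Here φ(x) = 28 · (x − 20)^2 has its unique minimum at x* = 20 with φ(x*) = 0 and φ''(x*) = 56. Laplace's method gives
  I(n) ~ e^(−n φ(x*)) · sqrt(2π / (n · φ''(x*))) = sqrt(2π / (56n)) = sqrt(π/(28n)).
This is exact: substituting u = (x − 20)·sqrt(28n) gives I(n) = (1/sqrt(28n)) ∫_{−∞}^{∞} e^(−u^2) du = sqrt(π/(28n)).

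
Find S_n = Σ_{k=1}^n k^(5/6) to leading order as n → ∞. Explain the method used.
S_n ~ (6/11) · n^(11/6)

Integral comparison: Σ_{k=1}^n k^(5/6) = ∫_0^n x^(5/6) dx + O(n^(5/6)). The integral is n^(1 + 5/6) / (1 + 5/6) = n^((5+6)/6) / ((5+6)/6) = (6/11) · n^(11/6).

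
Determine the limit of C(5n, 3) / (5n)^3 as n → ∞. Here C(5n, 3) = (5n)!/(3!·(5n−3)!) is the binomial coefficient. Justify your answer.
lim = 1/3! = 1/6

With N = 5n → ∞: C(N, 3) / N^3 = [N(N−1)…(N−2)] / (3! · N^3) = (1/3!) · 1 · (1 − 1/(5n)) · (1 − 2/(5n)). Each factor → 1 as N → ∞, so the limit is 1/3! = 1/6.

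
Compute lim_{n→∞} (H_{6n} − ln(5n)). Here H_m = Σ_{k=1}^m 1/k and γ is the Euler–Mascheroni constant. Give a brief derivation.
lim = ln(6/5) + γ

By Euler-Maclaurin, H_m = ln m + γ + O(1/m). So
  H_{6n} − ln(5n) = ln(6n) + γ − ln(5n) + O(1/n)
                       = ln(6/5) + γ + O(1/n).
Hence the limit is ln(6/5) + γ.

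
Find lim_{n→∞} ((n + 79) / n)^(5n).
lim = e^395

Rewrite as (1 + 79/n)^(5n). By the standard limit (1 + x/n)^n → e^x, we have (1 + 79/n)^n → e^79, and raising to the 5th power gives e^395.
More precisely, ln[(1 + 79/n)^(5n)] = 5n · ln(1 + 79/n) = 5n · (79/n + O(1/n^2)) = 395 + O(1/n) → 395.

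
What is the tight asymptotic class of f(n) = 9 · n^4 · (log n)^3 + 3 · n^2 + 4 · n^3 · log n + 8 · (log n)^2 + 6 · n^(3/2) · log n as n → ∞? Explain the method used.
f(n) ∈ Θ(n^4 · (log n)^3)

Compare the terms by growth order. For large n, n^a · (log n)^b dominates n^a' · (log n)^b' iff a > a', or (a = a' and b > b'). Ranking the 5 terms shows the dominant one is 9 · n^4 · (log n)^3. Hence f(n) ∈ Θ(n^4 · (log n)^3).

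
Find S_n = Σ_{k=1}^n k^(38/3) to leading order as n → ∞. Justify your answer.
S_n ~ (3/41) · n^(41/3)

Integral comparison: Σ_{k=1}^n k^(38/3) = ∫_0^n x^(38/3) dx + O(n^(38/3)). The integral is n^(1 + 38/3) / (1 + 38/3) = n^((38+3)/3) / ((38+3)/3) = (3/41) · n^(41/3).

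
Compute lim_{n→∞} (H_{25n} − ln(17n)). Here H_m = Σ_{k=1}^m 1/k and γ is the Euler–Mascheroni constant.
lim = ln(25/17) + γ

By Euler-Maclaurin, H_m = ln m + γ + O(1/m). So
  H_{25n} − ln(17n) = ln(25n) + γ − ln(17n) + O(1/n)
                       = ln(25/17) + γ + O(1/n).
Hence the limit is ln(25/17) + γ.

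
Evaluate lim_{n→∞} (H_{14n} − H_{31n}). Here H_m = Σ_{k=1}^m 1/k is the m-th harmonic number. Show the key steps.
lim = ln(14/31)

Euler-Maclaurin gives H_m = ln m + γ + 1/(2m) + O(1/m^2). The γ and O(1/m) terms cancel in the difference:
  H_{14n} − H_{31n} = ln(14n) − ln(31n) + O(1/n) = ln(14/31) + O(1/n).
Hence the limit is ln(14/31).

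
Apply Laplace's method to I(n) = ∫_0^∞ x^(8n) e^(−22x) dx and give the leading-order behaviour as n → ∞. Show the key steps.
I(n) ~ (sqrt(2π·8n) / 22) · (8n/(22e))^(8n)

Write the integrand as exp(8n ln x − 22x) and set f(x) = 8n ln x − 22x. Then f'(x) = 8n/x − 22 = 0 at x* = 8n/22, and f''(x*) = −8n/x*^2 = −22^2/(8n). Laplace's method (interior maximum) gives
  I(n) ~ e^(f(x*)) · sqrt(2π / |f''(x*)|)
        = exp(8n ln(8n/22) − 8n) · sqrt(2π · 8n / 22^2)
        = (8n/22)^(8n) e^(−8n) · sqrt(2π·8n) / 22
        = (sqrt(2π·8n) / 22) · (8n/(22e))^(8n).
This matches Γ(8n+1)/22^(8n+1) with Stirling applied to Γ.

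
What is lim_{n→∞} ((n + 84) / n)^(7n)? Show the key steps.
lim = e^588

Rewrite as (1 + 84/n)^(7n). By the standard limit (1 + x/n)^n → e^x, we have (1 + 84/n)^n → e^84, and raising to the 7th power gives e^588.
More precisely, ln[(1 + 84/n)^(7n)] = 7n · ln(1 + 84/n) = 7n · (84/n + O(1/n^2)) = 588 + O(1/n) → 588.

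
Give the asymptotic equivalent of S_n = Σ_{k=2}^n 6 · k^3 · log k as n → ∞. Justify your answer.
S_n ~ 3 · n^4 log n / 2 − 3 · n^4 / 8

By integral comparison, S_n = ∫_1^n 6 · x^3 · log x dx + O(n^3 · log n). For the integral, ∫ x^3 log x dx = n^4 log n / 4 − n^4/16 (integration by parts). Hence S_n ~ 3 · n^4 log n / 2 − 3 · n^4 / 8.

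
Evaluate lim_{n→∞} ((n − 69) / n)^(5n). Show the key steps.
lim = e^(−345)

Rewrite as (1 − 69/n)^(5n). By the standard limit (1 + x/n)^n → e^x, we have (1 − 69/n)^n → e^(−69), and raising to the 5th power gives e^(−345).
More precisely, ln[(1 − 69/n)^(5n)] = 5n · ln(1 − 69/n) = 5n · (-69/n + O(1/n^2)) = -345 + O(1/n) → -345.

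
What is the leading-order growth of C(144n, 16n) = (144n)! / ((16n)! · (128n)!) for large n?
C(144n, 16n) ~ (387420489/16777216)^(16n) · sqrt(9/(16π·16n))

Write N = 16n. Apply Stirling to each factorial:
  (9N)! ~ sqrt(2π·9N) · (9N/e)^(9N),
  N! ~ sqrt(2π N) · (N/e)^N,
  (8N)! ~ sqrt(2π·8N) · (8N/e)^(8N).
The exponential factors combine to (9N)^(9N) / (N^N · (8N)^(8N)) = 9^(9N)/8^(8N) = (9^9/8^8)^N = (387420489/16777216)^N.
The square-root prefactors combine to sqrt(2π·9N) / (sqrt(2π N)·sqrt(2π·8N)) = sqrt(9 / (2π·8·N)) = sqrt(9/(16π·16n)).
Substituting N = 16n: C(144n, 16n) ~ (387420489/16777216)^(16n) · sqrt(9/(16π·16n)).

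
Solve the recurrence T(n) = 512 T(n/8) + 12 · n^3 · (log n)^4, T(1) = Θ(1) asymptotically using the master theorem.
T(n) = Θ(n^3 · (log n)^5)

Here log_8 512 = 3 and f(n) = 12 · n^3 · (log n)^4 = Θ(n^(log_8 512) · (log n)^4). This is the extended Case 2 of the master theorem (f matches the critical exponent up to log factors), giving T(n) = Θ(n^(log_8 512) · (log n)^(4+1)) = Θ(n^3 · (log n)^5).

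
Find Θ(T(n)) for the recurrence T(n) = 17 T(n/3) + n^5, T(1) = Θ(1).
T(n) = Θ(n^5)

log_3 17 ≈ 2.579. f(n) = n^5 dominates n^(log_3 17) since 5 > 2.579, and the regularity condition a·f(n/b) = 17·(n/3)^5 = (17/243)·n^5 ≤ c·f(n) holds with c = 17/243 ≈ 0.07 < 1. So this is Case 3: T(n) = Θ(f(n)) = Θ(n^5).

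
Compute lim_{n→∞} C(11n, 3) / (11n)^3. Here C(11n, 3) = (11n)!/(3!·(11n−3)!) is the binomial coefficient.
lim = 1/3! = 1/6

With N = 11n → ∞: C(N, 3) / N^3 = [N(N−1)…(N−2)] / (3! · N^3) = (1/3!) · 1 · (1 − 1/(11n)) · (1 − 2/(11n)). Each factor → 1 as N → ∞, so the limit is 1/3! = 1/6.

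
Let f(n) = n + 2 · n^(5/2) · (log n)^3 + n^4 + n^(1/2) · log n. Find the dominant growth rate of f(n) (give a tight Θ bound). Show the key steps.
f(n) ∈ Θ(n^4)

Compare the terms by growth order. For large n, n^a · (log n)^b dominates n^a' · (log n)^b' iff a > a', or (a = a' and b > b'). Ranking the 4 terms shows the dominant one is n^4. Hence f(n) ∈ Θ(n^4).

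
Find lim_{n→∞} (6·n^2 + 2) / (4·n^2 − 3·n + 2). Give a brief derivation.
lim = 6/4 = 3/2

For large n the leading n^2 terms dominate both numerator and denominator. Dividing top and bottom by n^2, every other term tends to 0, leaving 6/4 = 3/2.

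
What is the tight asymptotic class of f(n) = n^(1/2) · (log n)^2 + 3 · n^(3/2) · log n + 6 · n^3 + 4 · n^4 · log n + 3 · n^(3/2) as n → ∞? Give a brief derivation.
f(n) ∈ Θ(n^4 · log n)

Compare the terms by growth order. For large n, n^a · (log n)^b dominates n^a' · (log n)^b' iff a > a', or (a = a' and b > b'). Ranking the 5 terms shows the dominant one is 4 · n^4 · log n. Hence f(n) ∈ Θ(n^4 · log n).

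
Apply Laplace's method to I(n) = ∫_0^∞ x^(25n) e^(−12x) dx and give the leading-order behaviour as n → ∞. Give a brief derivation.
I(n) ~ (sqrt(2π·25n) / 12) · (25n/(12e))^(25n)

Write the integrand as exp(25n ln x − 12x) and set f(x) = 25n ln x − 12x. Then f'(x) = 25n/x − 12 = 0 at x* = 25n/12, and f''(x*) = −25n/x*^2 = −12^2/(25n). Laplace's method (interior maximum) gives
  I(n) ~ e^(f(x*)) · sqrt(2π / |f''(x*)|)
        = exp(25n ln(25n/12) − 25n) · sqrt(2π · 25n / 12^2)
        = (25n/12)^(25n) e^(−25n) · sqrt(2π·25n) / 12
        = (sqrt(2π·25n) / 12) · (25n/(12e))^(25n).
This matches Γ(25n+1)/12^(25n+1) with Stirling applied to Γ.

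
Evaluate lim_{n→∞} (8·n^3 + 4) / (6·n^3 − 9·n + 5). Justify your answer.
lim = 8/6 = 4/3

For large n the leading n^3 terms dominate both numerator and denominator. Dividing top and bottom by n^3, every other term tends to 0, leaving 8/6 = 4/3.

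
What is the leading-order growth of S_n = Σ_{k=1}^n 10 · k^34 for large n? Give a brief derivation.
S_n ~ 2 · n^35 / 7

By integral comparison (Euler-Maclaurin), Σ_{k=1}^n 10 · k^34 = 10 · ∫_0^n x^34 dx + O(n^34) = 10 · n^35/35 = 2 · n^35 / 7 + O(n^34). (Equivalently, Faulhaber's formula gives the same leading term.)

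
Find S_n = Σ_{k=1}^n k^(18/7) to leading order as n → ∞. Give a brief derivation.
S_n ~ (7/25) · n^(25/7)

Integral comparison: Σ_{k=1}^n k^(18/7) = ∫_0^n x^(18/7) dx + O(n^(18/7)). The integral is n^(1 + 18/7) / (1 + 18/7) = n^((18+7)/7) / ((18+7)/7) = (7/25) · n^(25/7).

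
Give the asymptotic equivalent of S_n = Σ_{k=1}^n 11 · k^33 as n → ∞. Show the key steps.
S_n ~ 11 · n^34 / 34

By integral comparison (Euler-Maclaurin), Σ_{k=1}^n 11 · k^33 = 11 · ∫_0^n x^33 dx + O(n^33) = 11 · n^34/34 + O(n^33). (Equivalently, Faulhaber's formula gives the same leading term.)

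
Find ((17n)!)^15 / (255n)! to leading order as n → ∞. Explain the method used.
((17n)!)^15/(255n)! ~ ((2π·17n)^(14/2) / sqrt(15)) · 15^(−15·17n)  →  0

Write N = 17n. Stirling: N! ~ sqrt(2π N)(N/e)^N and (15N)! ~ sqrt(2π·15N)·(15N/e)^(15N).
  (N!)^15/(15N)! ~ (2π N)^(15/2) (N/e)^(15N) / [sqrt(2π·15N) (15N/e)^(15N)]
     = (2π N)^(15/2) / sqrt(2π·15N) · (N/(15N))^(15N)
     = (2π N)^((15−1)/2) / sqrt(15) · 15^(−15N).
Since 15^15 > 1, the factor 15^(−15N) decays exponentially, so the ratio → 0. Substituting N = 17n gives the stated form.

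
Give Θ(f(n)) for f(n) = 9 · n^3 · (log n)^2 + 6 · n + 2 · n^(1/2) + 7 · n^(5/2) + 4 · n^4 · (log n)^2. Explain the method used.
f(n) ∈ Θ(n^4 · (log n)^2)

Compare the terms by growth order. For large n, n^a · (log n)^b dominates n^a' · (log n)^b' iff a > a', or (a = a' and b > b'). Ranking the 5 terms shows the dominant one is 4 · n^4 · (log n)^2. Hence f(n) ∈ Θ(n^4 · (log n)^2).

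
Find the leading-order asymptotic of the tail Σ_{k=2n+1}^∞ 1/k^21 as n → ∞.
Σ_{k>2n} 1/k^21 ~ 1/(20 · (2n)^20)

Compare to the integral: ∫_{2n}^∞ x^(−21) dx = [−x^(−20)/20]_{2n}^∞ = 1/((21−1)·(2n)^20). Euler-Maclaurin then gives
  Σ_{k>2n} 1/k^21 = ∫_{2n}^∞ dx/x^21 − 1/(2·(2n)^21) + O(1/(2n)^22).
(Equivalently this is ζ(21) − Σ_{k≤2n} 1/k^21.)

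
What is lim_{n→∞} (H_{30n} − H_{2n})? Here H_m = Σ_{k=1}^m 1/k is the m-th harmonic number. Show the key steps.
lim = ln(30/2) = ln 15

Euler-Maclaurin gives H_m = ln m + γ + 1/(2m) + O(1/m^2). The γ and O(1/m) terms cancel in the difference:
  H_{30n} − H_{2n} = ln(30n) − ln(2n) + O(1/n) = ln(30/2) + O(1/n).
Hence the limit is ln(30/2) = ln 15.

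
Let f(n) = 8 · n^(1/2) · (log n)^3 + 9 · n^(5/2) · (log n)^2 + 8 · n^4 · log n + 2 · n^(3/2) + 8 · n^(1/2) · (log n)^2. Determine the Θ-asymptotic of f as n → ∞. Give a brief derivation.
f(n) ∈ Θ(n^4 · log n)

Compare the terms by growth order. For large n, n^a · (log n)^b dominates n^a' · (log n)^b' iff a > a', or (a = a' and b > b'). Ranking the 5 terms shows the dominant one is 8 · n^4 · log n. Hence f(n) ∈ Θ(n^4 · log n).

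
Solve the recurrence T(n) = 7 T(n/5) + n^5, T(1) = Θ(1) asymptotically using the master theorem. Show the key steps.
T(n) = Θ(n^5)

log_5 7 ≈ 1.209. f(n) = n^5 dominates n^(log_5 7) since 5 > 1.209, and the regularity condition a·f(n/b) = 7·(n/5)^5 = (7/3125)·n^5 ≤ c·f(n) holds with c = 7/3125 ≈ 0.00224 < 1. So this is Case 3: T(n) = Θ(f(n)) = Θ(n^5).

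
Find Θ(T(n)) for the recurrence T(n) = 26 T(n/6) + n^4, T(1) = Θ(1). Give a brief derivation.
T(n) = Θ(n^4)

log_6 26 ≈ 1.818. f(n) = n^4 dominates n^(log_6 26) since 4 > 1.818, and the regularity condition a·f(n/b) = 26·(n/6)^4 = (26/1296)·n^4 ≤ c·f(n) holds with c = 26/1296 ≈ 0.0201 < 1. So this is Case 3: T(n) = Θ(f(n)) = Θ(n^4).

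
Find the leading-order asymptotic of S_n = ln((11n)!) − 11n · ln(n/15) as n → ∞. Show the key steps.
S_n ~ 11n · (ln 165 − 1) + O(ln n)

Stirling: ln((11n)!) = 11n ln(11n) − 11n + O(ln n).
  S_n = 11n ln(11n) − 11n − 11n ln(n/15) + O(ln n)
      = 11n ln(11n) − 11n ln n + 11n ln 15 − 11n + O(ln n)
      = 11n ln 11 + 11n ln 15 − 11n + O(ln n)
      = 11n (ln 165 − 1) + O(ln n).
Numerically ln(165) − 1 ≈ 4.1059.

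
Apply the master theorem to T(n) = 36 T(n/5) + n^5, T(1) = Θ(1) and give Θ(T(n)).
T(n) = Θ(n^5)

log_5 36 ≈ 2.227. f(n) = n^5 dominates n^(log_5 36) since 5 > 2.227, and the regularity condition a·f(n/b) = 36·(n/5)^5 = (36/3125)·n^5 ≤ c·f(n) holds with c = 36/3125 ≈ 0.0115 < 1. So this is Case 3: T(n) = Θ(f(n)) = Θ(n^5).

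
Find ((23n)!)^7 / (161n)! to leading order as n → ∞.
((23n)!)^7/(161n)! ~ ((2π·23n)^(6/2) / sqrt(7)) · 7^(−7·23n)  →  0

Write N = 23n. Stirling: N! ~ sqrt(2π N)(N/e)^N and (7N)! ~ sqrt(2π·7N)·(7N/e)^(7N).
  (N!)^7/(7N)! ~ (2π N)^(7/2) (N/e)^(7N) / [sqrt(2π·7N) (7N/e)^(7N)]
     = (2π N)^(7/2) / sqrt(2π·7N) · (N/(7N))^(7N)
     = (2π N)^((7−1)/2) / sqrt(7) · 7^(−7N).
Since 7^7 > 1, the factor 7^(−7N) decays exponentially, so the ratio → 0. Substituting N = 23n gives the stated form.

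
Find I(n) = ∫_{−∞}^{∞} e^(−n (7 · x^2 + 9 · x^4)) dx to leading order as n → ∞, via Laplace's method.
I(n) ~ sqrt(π/(7n))

φ(x) = 7 · x^2 + 9 · x^4 has its unique global minimum at x* = 0 (since φ'(x) = 14x + 36x^3 = 0 only at x = 0 for real x with both coefficients positive, and φ → ∞ as |x| → ∞). At x* = 0, φ(0) = 0 and φ''(0) = 14. Laplace's method then gives
  I(n) ~ sqrt(2π / (n · φ''(0))) · e^(−n φ(0)) = sqrt(2π / (14n)) = sqrt(π/(7n)).
The 9 · x^4 term contributes only at subleading order (an O(1/n) relative correction).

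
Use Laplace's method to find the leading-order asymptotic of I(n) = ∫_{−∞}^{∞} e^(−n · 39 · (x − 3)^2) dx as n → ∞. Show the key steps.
I(n) = sqrt(π/(39n))

Here φ(x) = 39 · (x − 3)^2 has its unique minimum at x* = 3 with φ(x*) = 0 and φ''(x*) = 78. Laplace's method gives
  I(n) ~ e^(−n φ(x*)) · sqrt(2π / (n · φ''(x*))) = sqrt(2π / (78n)) = sqrt(π/(39n)).
This is exact: substituting u = (x − 3)·sqrt(39n) gives I(n) = (1/sqrt(39n)) ∫_{−∞}^{∞} e^(−u^2) du = sqrt(π/(39n)).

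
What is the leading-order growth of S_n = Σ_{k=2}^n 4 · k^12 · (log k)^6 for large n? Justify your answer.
S_n ~ 4 · n^13 · (log n)^6 / 13

By integral comparison, S_n = ∫_1^n 4 · x^12 · (log x)^6 dx + O(n^12 · (log n)^6). For the integral, the leading term of ∫_1^n x^12 (log x)^6 dx is n^13/13 · (log n)^6 (by repeated integration by parts; each step lowers the log-exponent and produces a relatively O(1/log n) correction). Hence S_n ~ 4 · n^13 · (log n)^6 / 13.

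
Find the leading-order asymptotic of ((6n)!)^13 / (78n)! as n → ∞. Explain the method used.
((6n)!)^13/(78n)! ~ ((2π·6n)^(12/2) / sqrt(13)) · 13^(−13·6n)  →  0

Write N = 6n. Stirling: N! ~ sqrt(2π N)(N/e)^N and (13N)! ~ sqrt(2π·13N)·(13N/e)^(13N).
  (N!)^13/(13N)! ~ (2π N)^(13/2) (N/e)^(13N) / [sqrt(2π·13N) (13N/e)^(13N)]
     = (2π N)^(13/2) / sqrt(2π·13N) · (N/(13N))^(13N)
     = (2π N)^((13−1)/2) / sqrt(13) · 13^(−13N).
Since 13^13 > 1, the factor 13^(−13N) decays exponentially, so the ratio → 0. Substituting N = 6n gives the stated form.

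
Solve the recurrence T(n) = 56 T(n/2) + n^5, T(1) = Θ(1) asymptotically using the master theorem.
T(n) = Θ(n^(log_2 56))

Master theorem: compare f(n) = n^5 to n^(log_2 56) where log_2 56 ≈ 5.807. Since 5 < log_2 56, we have f(n) = O(n^(log_2 56 − ε)) for some ε > 0 — Case 1. Hence T(n) = Θ(n^(log_2 56)).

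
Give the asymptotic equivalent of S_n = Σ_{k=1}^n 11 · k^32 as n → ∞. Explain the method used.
S_n ~ n^33 / 3

By integral comparison (Euler-Maclaurin), Σ_{k=1}^n 11 · k^32 = 11 · ∫_0^n x^32 dx + O(n^32) = 11 · n^33/33 = n^33 / 3 + O(n^32). (Equivalently, Faulhaber's formula gives the same leading term.)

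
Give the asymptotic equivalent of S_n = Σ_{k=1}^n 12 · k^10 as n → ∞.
S_n ~ 12 · n^11 / 11

By integral comparison (Euler-Maclaurin), Σ_{k=1}^n 12 · k^10 = 12 · ∫_0^n x^10 dx + O(n^10) = 12 · n^11/11 + O(n^10). (Equivalently, Faulhaber's formula gives the same leading term.)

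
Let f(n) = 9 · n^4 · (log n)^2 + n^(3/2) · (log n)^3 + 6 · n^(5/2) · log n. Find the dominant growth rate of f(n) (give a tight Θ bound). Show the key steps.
f(n) ∈ Θ(n^4 · (log n)^2)

Compare the terms by growth order. For large n, n^a · (log n)^b dominates n^a' · (log n)^b' iff a > a', or (a = a' and b > b'). Ranking the 3 terms shows the dominant one is 9 · n^4 · (log n)^2. Hence f(n) ∈ Θ(n^4 · (log n)^2).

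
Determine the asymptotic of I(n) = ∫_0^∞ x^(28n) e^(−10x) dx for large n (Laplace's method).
I(n) ~ (sqrt(2π·28n) / 10) · (28n/(10e))^(28n)

Write the integrand as exp(28n ln x − 10x) and set f(x) = 28n ln x − 10x. Then f'(x) = 28n/x − 10 = 0 at x* = 28n/10, and f''(x*) = −28n/x*^2 = −10^2/(28n). Laplace's method (interior maximum) gives
  I(n) ~ e^(f(x*)) · sqrt(2π / |f''(x*)|)
        = exp(28n ln(28n/10) − 28n) · sqrt(2π · 28n / 10^2)
        = (28n/10)^(28n) e^(−28n) · sqrt(2π·28n) / 10
        = (sqrt(2π·28n) / 10) · (28n/(10e))^(28n).
This matches Γ(28n+1)/10^(28n+1) with Stirling applied to Γ.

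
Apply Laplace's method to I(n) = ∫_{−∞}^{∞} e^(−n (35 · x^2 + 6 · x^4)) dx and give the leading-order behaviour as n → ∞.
I(n) ~ sqrt(π/(35n))

φ(x) = 35 · x^2 + 6 · x^4 has its unique global minimum at x* = 0 (since φ'(x) = 70x + 24x^3 = 0 only at x = 0 for real x with both coefficients positive, and φ → ∞ as |x| → ∞). At x* = 0, φ(0) = 0 and φ''(0) = 70. Laplace's method then gives
  I(n) ~ sqrt(2π / (n · φ''(0))) · e^(−n φ(0)) = sqrt(2π / (70n)) = sqrt(π/(35n)).
The 6 · x^4 term contributes only at subleading order (an O(1/n) relative correction).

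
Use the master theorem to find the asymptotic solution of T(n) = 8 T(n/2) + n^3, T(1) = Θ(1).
T(n) = Θ(n^3 log n)

log_2 8 = 3, and f(n) = n^3 = Θ(n^(log_2 8)). This is Case 2 of the master theorem: T(n) = Θ(f(n) · log n) = Θ(n^3 log n).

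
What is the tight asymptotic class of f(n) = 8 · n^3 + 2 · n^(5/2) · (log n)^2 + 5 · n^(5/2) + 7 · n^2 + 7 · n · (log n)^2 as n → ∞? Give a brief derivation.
f(n) ∈ Θ(n^3)

Compare the terms by growth order. For large n, n^a · (log n)^b dominates n^a' · (log n)^b' iff a > a', or (a = a' and b > b'). Ranking the 5 terms shows the dominant one is 8 · n^3. Hence f(n) ∈ Θ(n^3).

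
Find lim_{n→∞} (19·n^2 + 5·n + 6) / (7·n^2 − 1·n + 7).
lim = 19/7

For large n the leading n^2 terms dominate both numerator and denominator. Dividing top and bottom by n^2, every other term tends to 0, leaving 19/7.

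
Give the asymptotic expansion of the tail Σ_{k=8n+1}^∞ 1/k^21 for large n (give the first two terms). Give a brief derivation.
Σ_{k>8n} 1/k^21 = 1/(20 · (8n)^20) − 1/(2 · (8n)^21) + O(1/(8n)^22)

Compare to the integral: ∫_{8n}^∞ x^(−21) dx = [−x^(−20)/20]_{8n}^∞ = 1/((21−1)·(8n)^20). The Euler-Maclaurin correction adds −f(8n)/2 = −1/(2·(8n)^21). Euler-Maclaurin then gives
  Σ_{k>8n} 1/k^21 = ∫_{8n}^∞ dx/x^21 − 1/(2·(8n)^21) + O(1/(8n)^22).
(Equivalently this is ζ(21) − Σ_{k≤8n} 1/k^21.)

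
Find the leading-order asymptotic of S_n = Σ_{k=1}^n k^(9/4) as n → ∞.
S_n ~ (4/13) · n^(13/4)

Integral comparison: Σ_{k=1}^n k^(9/4) = ∫_0^n x^(9/4) dx + O(n^(9/4)). The integral is n^(1 + 9/4) / (1 + 9/4) = n^((9+4)/4) / ((9+4)/4) = (4/13) · n^(13/4).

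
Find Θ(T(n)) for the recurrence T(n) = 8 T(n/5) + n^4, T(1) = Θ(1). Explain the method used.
T(n) = Θ(n^4)

log_5 8 ≈ 1.292. f(n) = n^4 dominates n^(log_5 8) since 4 > 1.292, and the regularity condition a·f(n/b) = 8·(n/5)^4 = (8/625)·n^4 ≤ c·f(n) holds with c = 8/625 ≈ 0.0128 < 1. So this is Case 3: T(n) = Θ(f(n)) = Θ(n^4).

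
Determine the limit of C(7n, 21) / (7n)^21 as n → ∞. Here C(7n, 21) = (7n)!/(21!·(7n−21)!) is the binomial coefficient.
lim = 1/21! = 1/51090942171709440000

With N = 7n → ∞: C(N, 21) / N^21 = [N(N−1)…(N−20)] / (21! · N^21) = (1/21!) · 1 · (1 − 1/(7n)) · … · (1 − 20/(7n)). Each factor → 1 as N → ∞, so the limit is 1/21! = 1/51090942171709440000.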